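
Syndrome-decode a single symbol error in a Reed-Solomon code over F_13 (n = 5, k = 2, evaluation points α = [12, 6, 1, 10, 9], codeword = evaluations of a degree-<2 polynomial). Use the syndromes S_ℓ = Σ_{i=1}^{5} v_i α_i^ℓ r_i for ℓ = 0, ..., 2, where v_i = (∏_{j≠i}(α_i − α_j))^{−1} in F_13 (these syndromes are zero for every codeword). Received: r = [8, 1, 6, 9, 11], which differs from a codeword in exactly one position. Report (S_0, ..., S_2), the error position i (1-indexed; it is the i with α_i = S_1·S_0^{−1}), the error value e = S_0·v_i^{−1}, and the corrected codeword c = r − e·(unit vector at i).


S = (2, 7, 5), error at position 4, error magnitude e = 12, c = [8, 1, 6, 10, 11].

Step 1: column multipliers v_i = (∏_{j≠i}(α_i − α_j))^{−1} mod 13.
  i = 1 (α = 12): (12−6)(12−1)(12−10)(12−9) = 6·11·2·3 = 396 ≡ 6, so v_1 = 6^{−1} = 11 (mod 13).
  i = 2 (α = 6): (6−12)(6−1)(6−10)(6−9) = (−6)·5·(−4)·(−3) = −360 ≡ 4, so v_2 = 4^{−1} = 10 (mod 13).
  i = 3 (α = 1): (1−12)(1−6)(1−10)(1−9) = (−11)·(−5)·(−9)·(−8) = 3960 ≡ 8, so v_3 = 8^{−1} = 5 (mod 13).
  i = 4 (α = 10): (10−12)(10−6)(10−1)(10−9) = (−2)·4·9·1 = −72 ≡ 6, so v_4 = 6^{−1} = 11 (mod 13).
  i = 5 (α = 9): (9−12)(9−6)(9−1)(9−10) = (−3)·3·8·(−1) = 72 ≡ 7, so v_5 = 7^{−1} = 2 (mod 13).
  v = [11, 10, 5, 11, 2].
Step 2: syndromes of r = [8, 1, 6, 9, 11] (all sums mod 13).
  S_0 = Σ v_i r_i = 11·8 + 10·1 + 5·6 + 11·9 + 2·11 = 249 ≡ 2.
  S_1 = Σ v_i α_i r_i = 11·12·8 + 10·6·1 + 5·1·6 + 11·10·9 + 2·9·11 = 2334 ≡ 7.
  α_i^2 mod 13 = [1, 10, 1, 9, 3].
  S_2 = Σ v_i α_i^2 r_i = 11·1·8 + 10·10·1 + 5·1·6 + 11·9·9 + 2·3·11 = 1175 ≡ 5.
  S = (2, 7, 5) ≠ 0, so r is not a codeword (an error is present).
Step 3: locate the error. For a single error e at position i, S_ℓ = v_i·e·α_i^ℓ, so α_err = S_1/S_0.
  S_0^{−1} = 2^{−1} = 7 (mod 13), so α_err = 7·7 = 49 ≡ 10 = α_4. Error position i = 4.
  Consistency check: S_2/S_1 = 5·2 = 10 ≡ 10 = α_err ✓ (single-error assumption holds).
Step 4: error magnitude e = S_0/v_4 = S_0·∏_{j≠4}(α_4 − α_j) = 2·6 = 12 ≡ 12 (mod 13).
Step 5: correct position 4: c_4 = r_4 − e = 9 − 12 ≡ 10 (mod 13). Hence c = [8, 1, 6, 10, 11].
  Check: interpolating c through the α_i gives m(x) = 7 + 12·x (degree < 2) with m(α_i) = c_i for every i, so c is indeed a codeword.


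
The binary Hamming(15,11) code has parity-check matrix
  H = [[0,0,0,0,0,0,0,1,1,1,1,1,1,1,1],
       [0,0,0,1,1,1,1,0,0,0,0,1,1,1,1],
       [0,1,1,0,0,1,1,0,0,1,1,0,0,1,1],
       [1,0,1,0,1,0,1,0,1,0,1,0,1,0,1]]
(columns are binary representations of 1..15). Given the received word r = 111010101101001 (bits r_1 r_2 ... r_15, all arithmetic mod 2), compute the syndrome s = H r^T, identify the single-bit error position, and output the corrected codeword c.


s = (0, 0, 1, 0)^T, error position = 2, corrected codeword c = 101010101101001

Compute s = H r^T mod 2 one row at a time:
  s_1 = 0 + 1 + 1 + 0 + 1 + 0 + 0 + 1 = 4 ≡ 0 (mod 2).
  s_2 = 0 + 1 + 0 + 1 + 1 + 0 + 0 + 1 = 4 ≡ 0 (mod 2).
  s_3 = 1 + 1 + 0 + 1 + 1 + 0 + 0 + 1 = 5 ≡ 1 (mod 2).
  s_4 = 1 + 1 + 1 + 1 + 1 + 0 + 0 + 1 = 6 ≡ 0 (mod 2).
s = (0, 0, 1, 0)^T — this equals column 2 of H (binary 0010), so error is at position 2.
Correct: flip bit 2 of r = 111010101101001 to get c = 101010101101001.


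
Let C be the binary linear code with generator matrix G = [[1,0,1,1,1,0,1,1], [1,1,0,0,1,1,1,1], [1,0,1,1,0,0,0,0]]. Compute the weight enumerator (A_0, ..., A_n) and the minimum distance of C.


Weight distribution: A_0 = 1, A_3 = 3, A_4 = 1, A_6 = 2, A_7 = 1. Minimum distance d = 3.

Enumerate all 2^3 = 8 messages m ∈ F_2^3.
For each, compute codeword c = mG in F_2^8, then tally its weight.
  m = 000 → c = 00000000, weight = 0.
  m = 100 → c = 10111011, weight = 6.
  m = 010 → c = 11001111, weight = 6.
  m = 110 → c = 01110100, weight = 4.
  m = 001 → c = 10110000, weight = 3.
  m = 101 → c = 00001011, weight = 3.
  m = 011 → c = 01111111, weight = 7.
  m = 111 → c = 11000100, weight = 3.
Tally weights:
  weight 0: 1 codewords.
  weight 3: 3 codewords.
  weight 4: 1 codewords.
  weight 6: 2 codewords.
  weight 7: 1 codewords.
Minimum distance d = smallest w > 0 with A_w > 0 = 3.
Sanity: Σ A_w = 8 = 2^3 = 8 ✓.


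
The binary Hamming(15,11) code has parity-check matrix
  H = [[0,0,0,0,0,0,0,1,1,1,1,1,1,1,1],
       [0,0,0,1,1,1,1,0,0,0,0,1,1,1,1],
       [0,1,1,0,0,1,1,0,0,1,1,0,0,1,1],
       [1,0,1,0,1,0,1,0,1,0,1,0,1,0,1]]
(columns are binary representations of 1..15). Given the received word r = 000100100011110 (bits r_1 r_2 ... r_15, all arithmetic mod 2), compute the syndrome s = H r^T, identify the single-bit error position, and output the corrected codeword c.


s = (0, 1, 1, 1)^T, error position = 7, corrected codeword c = 000100000011110

Compute s = H r^T mod 2 one row at a time:
  s_1 = 0 + 0 + 0 + 1 + 1 + 1 + 1 + 0 = 4 ≡ 0 (mod 2).
  s_2 = 1 + 0 + 0 + 1 + 1 + 1 + 1 + 0 = 5 ≡ 1 (mod 2).
  s_3 = 0 + 0 + 0 + 1 + 0 + 1 + 1 + 0 = 3 ≡ 1 (mod 2).
  s_4 = 0 + 0 + 0 + 1 + 0 + 1 + 1 + 0 = 3 ≡ 1 (mod 2).
s = (0, 1, 1, 1)^T — this equals column 7 of H (binary 0111), so error is at position 7.
Correct: flip bit 7 of r = 000100100011110 to get c = 000100000011110.


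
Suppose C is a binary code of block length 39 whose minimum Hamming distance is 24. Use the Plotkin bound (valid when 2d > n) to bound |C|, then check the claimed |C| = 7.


Plotkin bound M ≤ 4; given |C| = 7 > bound (violated).

Check applicability: 2d = 48, n = 39.
2d − n = 9 > 0, so Plotkin applies.
Compute d/(2d−n) = 24/9 ≈ 2.6667.
⌊d/(2d−n)⌋ = 2.
Plotkin bound: M ≤ 2·2 = 4.
Given |C| = 7, check: VIOLATED.
This |C| is above the Plotkin bound, so no binary code with n = 39, d = 24 and 7 codewords exists.


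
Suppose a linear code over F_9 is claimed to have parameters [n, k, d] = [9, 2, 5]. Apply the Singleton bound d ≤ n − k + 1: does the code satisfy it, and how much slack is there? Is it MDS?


Singleton RHS = n − k + 1 = 8, slack = 3, bound satisfied, not MDS.

Singleton bound: d ≤ n − k + 1.
Here n = 9, k = 2, so n − k + 1 = 8.
Given d = 5, check d ≤ 8: YES.
Slack = (n − k + 1) − d = 3.
The code is NOT MDS (slack = 3 > 0).
Description: the claimed parameters are [9, 2, 5]_9; such a code would be non-MDS.


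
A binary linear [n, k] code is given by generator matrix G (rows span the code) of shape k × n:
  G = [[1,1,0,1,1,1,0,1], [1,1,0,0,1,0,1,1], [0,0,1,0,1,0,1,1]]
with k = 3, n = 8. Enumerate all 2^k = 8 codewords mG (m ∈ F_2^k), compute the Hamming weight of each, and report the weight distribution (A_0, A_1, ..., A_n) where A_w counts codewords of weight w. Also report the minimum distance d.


Weight distribution: A_0 = 1, A_3 = 2, A_4 = 1, A_5 = 2, A_6 = 2. Minimum distance d = 3.

Enumerate all 2^3 = 8 messages m ∈ F_2^3.
For each, compute codeword c = mG in F_2^8, then tally its weight.
  m = 000 → c = 00000000, weight = 0.
  m = 100 → c = 11011101, weight = 6.
  m = 010 → c = 11001011, weight = 5.
  m = 110 → c = 00010110, weight = 3.
  m = 001 → c = 00101011, weight = 4.
  m = 101 → c = 11110110, weight = 6.
  m = 011 → c = 11100000, weight = 3.
  m = 111 → c = 00111101, weight = 5.
Tally weights:
  weight 0: 1 codewords.
  weight 3: 2 codewords.
  weight 4: 1 codewords.
  weight 5: 2 codewords.
  weight 6: 2 codewords.
Minimum distance d = smallest w > 0 with A_w > 0 = 3.
Sanity: Σ A_w = 8 = 2^3 = 8 ✓.


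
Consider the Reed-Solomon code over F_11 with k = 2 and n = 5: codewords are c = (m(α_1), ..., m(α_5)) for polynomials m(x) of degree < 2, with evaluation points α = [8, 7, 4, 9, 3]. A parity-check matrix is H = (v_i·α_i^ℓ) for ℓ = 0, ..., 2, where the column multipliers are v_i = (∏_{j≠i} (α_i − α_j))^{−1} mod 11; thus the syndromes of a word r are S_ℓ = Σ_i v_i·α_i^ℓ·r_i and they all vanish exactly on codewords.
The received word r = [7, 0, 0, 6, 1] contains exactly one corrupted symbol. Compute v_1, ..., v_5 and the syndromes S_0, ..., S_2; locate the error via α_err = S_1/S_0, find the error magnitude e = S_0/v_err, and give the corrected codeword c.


S = (7, 5, 2), error at position 2, error magnitude e = 3, c = [7, 8, 0, 6, 1].

Step 1: column multipliers v_i = (∏_{j≠i}(α_i − α_j))^{−1} mod 11.
  i = 1 (α = 8): (8−7)(8−4)(8−9)(8−3) = 1·4·(−1)·5 = −20 ≡ 2, so v_1 = 2^{−1} = 6 (mod 11).
  i = 2 (α = 7): (7−8)(7−4)(7−9)(7−3) = (−1)·3·(−2)·4 = 24 ≡ 2, so v_2 = 2^{−1} = 6 (mod 11).
  i = 3 (α = 4): (4−8)(4−7)(4−9)(4−3) = (−4)·(−3)·(−5)·1 = −60 ≡ 6, so v_3 = 6^{−1} = 2 (mod 11).
  i = 4 (α = 9): (9−8)(9−7)(9−4)(9−3) = 1·2·5·6 = 60 ≡ 5, so v_4 = 5^{−1} = 9 (mod 11).
  i = 5 (α = 3): (3−8)(3−7)(3−4)(3−9) = (−5)·(−4)·(−1)·(−6) = 120 ≡ 10, so v_5 = 10^{−1} = 10 (mod 11).
  v = [6, 6, 2, 9, 10].
Step 2: syndromes of r = [7, 0, 0, 6, 1] (all sums mod 11).
  S_0 = Σ v_i r_i = 6·7 + 6·0 + 2·0 + 9·6 + 10·1 = 106 ≡ 7.
  S_1 = Σ v_i α_i r_i = 6·8·7 + 6·7·0 + 2·4·0 + 9·9·6 + 10·3·1 = 852 ≡ 5.
  α_i^2 mod 11 = [9, 5, 5, 4, 9].
  S_2 = Σ v_i α_i^2 r_i = 6·9·7 + 6·5·0 + 2·5·0 + 9·4·6 + 10·9·1 = 684 ≡ 2.
  S = (7, 5, 2) ≠ 0, so r is not a codeword (an error is present).
Step 3: locate the error. For a single error e at position i, S_ℓ = v_i·e·α_i^ℓ, so α_err = S_1/S_0.
  S_0^{−1} = 7^{−1} = 8 (mod 11), so α_err = 5·8 = 40 ≡ 7 = α_2. Error position i = 2.
  Consistency check: S_2/S_1 = 2·9 = 18 ≡ 7 = α_err ✓ (single-error assumption holds).
Step 4: error magnitude e = S_0/v_2 = S_0·∏_{j≠2}(α_2 − α_j) = 7·2 = 14 ≡ 3 (mod 11).
Step 5: correct position 2: c_2 = r_2 − e = 0 − 3 ≡ 8 (mod 11). Hence c = [7, 8, 0, 6, 1].
  Check: interpolating c through the α_i gives m(x) = 4 + 10·x (degree < 2) with m(α_i) = c_i for every i, so c is indeed a codeword.


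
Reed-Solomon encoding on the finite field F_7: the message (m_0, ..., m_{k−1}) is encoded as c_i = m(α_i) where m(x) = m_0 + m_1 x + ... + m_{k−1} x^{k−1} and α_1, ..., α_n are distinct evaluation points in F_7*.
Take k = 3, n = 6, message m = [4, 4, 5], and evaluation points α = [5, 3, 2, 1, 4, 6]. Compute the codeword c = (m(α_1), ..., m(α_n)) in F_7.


c = [2, 5, 4, 6, 2, 5]

Message polynomial: m(x) = 4 + 4·x + 5·x^2 (mod 7).
For each evaluation point α_i, compute m(α_i) mod 7:
  α_1 = 5: Horner steps 5 → 1 → 2, so m(5) = 2.
  α_2 = 3: Horner steps 5 → 5 → 5, so m(3) = 5.
  α_3 = 2: Horner steps 5 → 0 → 4, so m(2) = 4.
  α_4 = 1: Horner steps 5 → 2 → 6, so m(1) = 6.
  α_5 = 4: Horner steps 5 → 3 → 2, so m(4) = 2.
  α_6 = 6: Horner steps 5 → 6 → 5, so m(6) = 5.
Codeword c = [2, 5, 4, 6, 2, 5] ∈ F_7^6.


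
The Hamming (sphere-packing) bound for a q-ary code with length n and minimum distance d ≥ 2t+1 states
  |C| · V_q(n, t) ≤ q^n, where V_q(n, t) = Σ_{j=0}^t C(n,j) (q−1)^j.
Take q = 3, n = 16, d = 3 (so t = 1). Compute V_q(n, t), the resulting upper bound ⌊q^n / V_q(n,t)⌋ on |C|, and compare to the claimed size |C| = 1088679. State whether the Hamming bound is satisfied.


V_q(n, t) = 33, q^n = 43046721, Hamming bound = 1304446, |C| = 1088679 ≤ bound (satisfied).

Step 1: Compute V_q(n, t) = Σ_{j=0}^1 C(n, j) (q−1)^j.
  j = 0: C(16,0)·(2)^0 = 1·1 = 1.
  j = 1: C(16,1)·(2)^1 = 16·2 = 32.
  V_q(n, t) = 1 + 32 = 33.
Step 2: q^n = 3^16 = 43046721.
Step 3: Hamming bound ⌊q^n / V_q(n,t)⌋ = ⌊43046721/33⌋ = 1304446.
Step 4: Compare |C| = 1088679 to 1304446: satisfied.
The claimed |C| lies below the Hamming bound.


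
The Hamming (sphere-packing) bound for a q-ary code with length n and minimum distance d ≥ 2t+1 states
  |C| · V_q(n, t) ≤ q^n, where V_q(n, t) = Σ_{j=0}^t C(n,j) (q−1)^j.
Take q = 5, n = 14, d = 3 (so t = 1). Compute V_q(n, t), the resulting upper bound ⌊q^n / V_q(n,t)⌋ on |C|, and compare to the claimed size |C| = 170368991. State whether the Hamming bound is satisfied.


V_q(n, t) = 57, q^n = 6103515625, Hamming bound = 107079221, |C| = 170368991 > bound (violated).

Step 1: Compute V_q(n, t) = Σ_{j=0}^1 C(n, j) (q−1)^j.
  j = 0: C(14,0)·(4)^0 = 1·1 = 1.
  j = 1: C(14,1)·(4)^1 = 14·4 = 56.
  V_q(n, t) = 1 + 56 = 57.
Step 2: q^n = 5^14 = 6103515625.
Step 3: Hamming bound ⌊q^n / V_q(n,t)⌋ = ⌊6103515625/57⌋ = 107079221.
Step 4: Compare |C| = 170368991 to 107079221: violated.
The claimed |C| lies above the Hamming bound, so no 5-ary code of length 14 with d ≥ 3 can have 170368991 codewords.


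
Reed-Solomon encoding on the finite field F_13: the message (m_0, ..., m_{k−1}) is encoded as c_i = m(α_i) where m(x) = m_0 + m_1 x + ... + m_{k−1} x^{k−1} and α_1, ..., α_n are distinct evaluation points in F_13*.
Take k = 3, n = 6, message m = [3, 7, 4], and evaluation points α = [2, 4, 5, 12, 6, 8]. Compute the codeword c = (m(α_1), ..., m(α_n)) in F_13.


c = [7, 4, 8, 0, 7, 3]

Message polynomial: m(x) = 3 + 7·x + 4·x^2 (mod 13).
For each evaluation point α_i, compute m(α_i) mod 13:
  α_1 = 2: Horner steps 4 → 2 → 7, so m(2) = 7.
  α_2 = 4: Horner steps 4 → 10 → 4, so m(4) = 4.
  α_3 = 5: Horner steps 4 → 1 → 8, so m(5) = 8.
  α_4 = 12: Horner steps 4 → 3 → 0, so m(12) = 0.
  α_5 = 6: Horner steps 4 → 5 → 7, so m(6) = 7.
  α_6 = 8: Horner steps 4 → 0 → 3, so m(8) = 3.
Codeword c = [7, 4, 8, 0, 7, 3] ∈ F_13^6.


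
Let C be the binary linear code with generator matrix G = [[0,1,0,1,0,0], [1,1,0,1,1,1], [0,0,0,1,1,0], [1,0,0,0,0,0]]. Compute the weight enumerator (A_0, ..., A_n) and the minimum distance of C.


Weight distribution: A_0 = 1, A_1 = 1, A_2 = 6, A_3 = 6, A_4 = 1, A_5 = 1. Minimum distance d = 1.

Enumerate all 2^4 = 16 messages m ∈ F_2^4.
For each, compute codeword c = mG in F_2^6, then tally its weight.
  m = 0000 → c = 000000, weight = 0.
  m = 1000 → c = 010100, weight = 2.
  m = 0100 → c = 110111, weight = 5.
  m = 1100 → c = 100011, weight = 3.
  m = 0010 → c = 000110, weight = 2.
  m = 1010 → c = 010010, weight = 2.
  m = 0110 → c = 110001, weight = 3.
  m = 1110 → c = 100101, weight = 3.
  m = 0001 → c = 100000, weight = 1.
  m = 1001 → c = 110100, weight = 3.
  m = 0101 → c = 010111, weight = 4.
  m = 1101 → c = 000011, weight = 2.
  m = 0011 → c = 100110, weight = 3.
  m = 1011 → c = 110010, weight = 3.
  m = 0111 → c = 010001, weight = 2.
  m = 1111 → c = 000101, weight = 2.
Tally weights:
  weight 0: 1 codewords.
  weight 1: 1 codewords.
  weight 2: 6 codewords.
  weight 3: 6 codewords.
  weight 4: 1 codewords.
  weight 5: 1 codewords.
Minimum distance d = smallest w > 0 with A_w > 0 = 1.
Sanity: Σ A_w = 16 = 2^4 = 16 ✓.


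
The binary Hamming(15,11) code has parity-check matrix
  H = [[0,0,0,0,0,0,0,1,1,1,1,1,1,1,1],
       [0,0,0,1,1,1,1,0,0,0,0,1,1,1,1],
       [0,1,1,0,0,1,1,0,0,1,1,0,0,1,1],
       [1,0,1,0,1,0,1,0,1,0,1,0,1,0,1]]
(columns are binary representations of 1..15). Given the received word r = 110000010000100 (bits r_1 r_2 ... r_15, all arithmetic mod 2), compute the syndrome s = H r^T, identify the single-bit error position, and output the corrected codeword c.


s = (0, 1, 1, 0)^T, error position = 6, corrected codeword c = 110001010000100

Compute s = H r^T mod 2 one row at a time:
  s_1 = 1 + 0 + 0 + 0 + 0 + 1 + 0 + 0 = 2 ≡ 0 (mod 2).
  s_2 = 0 + 0 + 0 + 0 + 0 + 1 + 0 + 0 = 1 ≡ 1 (mod 2).
  s_3 = 1 + 0 + 0 + 0 + 0 + 0 + 0 + 0 = 1 ≡ 1 (mod 2).
  s_4 = 1 + 0 + 0 + 0 + 0 + 0 + 1 + 0 = 2 ≡ 0 (mod 2).
s = (0, 1, 1, 0)^T — this equals column 6 of H (binary 0110), so error is at position 6.
Correct: flip bit 6 of r = 110000010000100 to get c = 110001010000100.


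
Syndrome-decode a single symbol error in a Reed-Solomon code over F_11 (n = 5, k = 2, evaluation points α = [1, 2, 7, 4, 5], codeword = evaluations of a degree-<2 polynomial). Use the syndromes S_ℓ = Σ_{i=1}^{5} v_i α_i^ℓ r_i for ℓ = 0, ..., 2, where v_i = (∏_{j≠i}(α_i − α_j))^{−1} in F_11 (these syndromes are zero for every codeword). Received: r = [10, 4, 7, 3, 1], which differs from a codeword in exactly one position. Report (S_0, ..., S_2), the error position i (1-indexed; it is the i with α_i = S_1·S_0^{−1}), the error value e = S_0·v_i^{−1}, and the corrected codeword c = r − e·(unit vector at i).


S = (9, 1, 5), error at position 5, error magnitude e = 4, c = [10, 4, 7, 3, 8].

Step 1: column multipliers v_i = (∏_{j≠i}(α_i − α_j))^{−1} mod 11.
  i = 1 (α = 1): (1−2)(1−7)(1−4)(1−5) = (−1)·(−6)·(−3)·(−4) = 72 ≡ 6, so v_1 = 6^{−1} = 2 (mod 11).
  i = 2 (α = 2): (2−1)(2−7)(2−4)(2−5) = 1·(−5)·(−2)·(−3) = −30 ≡ 3, so v_2 = 3^{−1} = 4 (mod 11).
  i = 3 (α = 7): (7−1)(7−2)(7−4)(7−5) = 6·5·3·2 = 180 ≡ 4, so v_3 = 4^{−1} = 3 (mod 11).
  i = 4 (α = 4): (4−1)(4−2)(4−7)(4−5) = 3·2·(−3)·(−1) = 18 ≡ 7, so v_4 = 7^{−1} = 8 (mod 11).
  i = 5 (α = 5): (5−1)(5−2)(5−7)(5−4) = 4·3·(−2)·1 = −24 ≡ 9, so v_5 = 9^{−1} = 5 (mod 11).
  v = [2, 4, 3, 8, 5].
Step 2: syndromes of r = [10, 4, 7, 3, 1] (all sums mod 11).
  S_0 = Σ v_i r_i = 2·10 + 4·4 + 3·7 + 8·3 + 5·1 = 86 ≡ 9.
  S_1 = Σ v_i α_i r_i = 2·1·10 + 4·2·4 + 3·7·7 + 8·4·3 + 5·5·1 = 320 ≡ 1.
  α_i^2 mod 11 = [1, 4, 5, 5, 3].
  S_2 = Σ v_i α_i^2 r_i = 2·1·10 + 4·4·4 + 3·5·7 + 8·5·3 + 5·3·1 = 324 ≡ 5.
  S = (9, 1, 5) ≠ 0, so r is not a codeword (an error is present).
Step 3: locate the error. For a single error e at position i, S_ℓ = v_i·e·α_i^ℓ, so α_err = S_1/S_0.
  S_0^{−1} = 9^{−1} = 5 (mod 11), so α_err = 1·5 = 5 ≡ 5 = α_5. Error position i = 5.
  Consistency check: S_2/S_1 = 5·1 = 5 ≡ 5 = α_err ✓ (single-error assumption holds).
Step 4: error magnitude e = S_0/v_5 = S_0·∏_{j≠5}(α_5 − α_j) = 9·9 = 81 ≡ 4 (mod 11).
Step 5: correct position 5: c_5 = r_5 − e = 1 − 4 ≡ 8 (mod 11). Hence c = [10, 4, 7, 3, 8].
  Check: interpolating c through the α_i gives m(x) = 5 + 5·x (degree < 2) with m(α_i) = c_i for every i, so c is indeed a codeword.


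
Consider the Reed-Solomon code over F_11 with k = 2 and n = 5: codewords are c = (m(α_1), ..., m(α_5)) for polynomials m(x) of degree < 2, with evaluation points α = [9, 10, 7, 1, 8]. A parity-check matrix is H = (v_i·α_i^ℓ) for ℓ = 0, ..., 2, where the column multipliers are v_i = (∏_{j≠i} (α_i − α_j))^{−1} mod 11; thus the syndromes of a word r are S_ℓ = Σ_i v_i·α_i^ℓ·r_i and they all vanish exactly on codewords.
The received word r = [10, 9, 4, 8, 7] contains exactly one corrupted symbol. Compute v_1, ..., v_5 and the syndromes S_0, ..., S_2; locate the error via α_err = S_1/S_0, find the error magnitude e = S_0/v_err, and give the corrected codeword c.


S = (4, 7, 4), error at position 2, error magnitude e = 7, c = [10, 2, 4, 8, 7].

Step 1: column multipliers v_i = (∏_{j≠i}(α_i − α_j))^{−1} mod 11.
  i = 1 (α = 9): (9−10)(9−7)(9−1)(9−8) = (−1)·2·8·1 = −16 ≡ 6, so v_1 = 6^{−1} = 2 (mod 11).
  i = 2 (α = 10): (10−9)(10−7)(10−1)(10−8) = 1·3·9·2 = 54 ≡ 10, so v_2 = 10^{−1} = 10 (mod 11).
  i = 3 (α = 7): (7−9)(7−10)(7−1)(7−8) = (−2)·(−3)·6·(−1) = −36 ≡ 8, so v_3 = 8^{−1} = 7 (mod 11).
  i = 4 (α = 1): (1−9)(1−10)(1−7)(1−8) = (−8)·(−9)·(−6)·(−7) = 3024 ≡ 10, so v_4 = 10^{−1} = 10 (mod 11).
  i = 5 (α = 8): (8−9)(8−10)(8−7)(8−1) = (−1)·(−2)·1·7 = 14 ≡ 3, so v_5 = 3^{−1} = 4 (mod 11).
  v = [2, 10, 7, 10, 4].
Step 2: syndromes of r = [10, 9, 4, 8, 7] (all sums mod 11).
  S_0 = Σ v_i r_i = 2·10 + 10·9 + 7·4 + 10·8 + 4·7 = 246 ≡ 4.
  S_1 = Σ v_i α_i r_i = 2·9·10 + 10·10·9 + 7·7·4 + 10·1·8 + 4·8·7 = 1580 ≡ 7.
  α_i^2 mod 11 = [4, 1, 5, 1, 9].
  S_2 = Σ v_i α_i^2 r_i = 2·4·10 + 10·1·9 + 7·5·4 + 10·1·8 + 4·9·7 = 642 ≡ 4.
  S = (4, 7, 4) ≠ 0, so r is not a codeword (an error is present).
Step 3: locate the error. For a single error e at position i, S_ℓ = v_i·e·α_i^ℓ, so α_err = S_1/S_0.
  S_0^{−1} = 4^{−1} = 3 (mod 11), so α_err = 7·3 = 21 ≡ 10 = α_2. Error position i = 2.
  Consistency check: S_2/S_1 = 4·8 = 32 ≡ 10 = α_err ✓ (single-error assumption holds).
Step 4: error magnitude e = S_0/v_2 = S_0·∏_{j≠2}(α_2 − α_j) = 4·10 = 40 ≡ 7 (mod 11).
Step 5: correct position 2: c_2 = r_2 − e = 9 − 7 ≡ 2 (mod 11). Hence c = [10, 2, 4, 8, 7].
  Check: interpolating c through the α_i gives m(x) = 5 + 3·x (degree < 2) with m(α_i) = c_i for every i, so c is indeed a codeword.


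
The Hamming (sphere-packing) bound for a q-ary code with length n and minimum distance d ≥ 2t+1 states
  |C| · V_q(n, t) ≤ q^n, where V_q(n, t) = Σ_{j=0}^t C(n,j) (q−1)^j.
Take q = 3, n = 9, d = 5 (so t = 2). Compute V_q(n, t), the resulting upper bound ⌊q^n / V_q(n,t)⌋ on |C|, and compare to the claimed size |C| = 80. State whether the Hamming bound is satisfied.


V_q(n, t) = 163, q^n = 19683, Hamming bound = 120, |C| = 80 ≤ bound (satisfied).

Step 1: Compute V_q(n, t) = Σ_{j=0}^2 C(n, j) (q−1)^j.
  j = 0: C(9,0)·(2)^0 = 1·1 = 1.
  j = 1: C(9,1)·(2)^1 = 9·2 = 18.
  j = 2: C(9,2)·(2)^2 = 36·4 = 144.
  V_q(n, t) = 1 + 18 + 144 = 163.
Step 2: q^n = 3^9 = 19683.
Step 3: Hamming bound ⌊q^n / V_q(n,t)⌋ = ⌊19683/163⌋ = 120.
Step 4: Compare |C| = 80 to 120: satisfied.
The claimed |C| lies below the Hamming bound.


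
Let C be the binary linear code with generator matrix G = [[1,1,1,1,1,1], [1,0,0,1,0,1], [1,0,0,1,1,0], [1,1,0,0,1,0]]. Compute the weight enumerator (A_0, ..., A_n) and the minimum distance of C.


Weight distribution: A_0 = 1, A_2 = 3, A_3 = 8, A_4 = 3, A_6 = 1. Minimum distance d = 2.

Enumerate all 2^4 = 16 messages m ∈ F_2^4.
For each, compute codeword c = mG in F_2^6, then tally its weight.
  m = 0000 → c = 000000, weight = 0.
  m = 1000 → c = 111111, weight = 6.
  m = 0100 → c = 100101, weight = 3.
  m = 1100 → c = 011010, weight = 3.
  m = 0010 → c = 100110, weight = 3.
  m = 1010 → c = 011001, weight = 3.
  m = 0110 → c = 000011, weight = 2.
  m = 1110 → c = 111100, weight = 4.
  m = 0001 → c = 110010, weight = 3.
  m = 1001 → c = 001101, weight = 3.
  m = 0101 → c = 010111, weight = 4.
  m = 1101 → c = 101000, weight = 2.
  m = 0011 → c = 010100, weight = 2.
  m = 1011 → c = 101011, weight = 4.
  m = 0111 → c = 110001, weight = 3.
  m = 1111 → c = 001110, weight = 3.
Tally weights:
  weight 0: 1 codewords.
  weight 2: 3 codewords.
  weight 3: 8 codewords.
  weight 4: 3 codewords.
  weight 6: 1 codewords.
Minimum distance d = smallest w > 0 with A_w > 0 = 2.
Sanity: Σ A_w = 16 = 2^4 = 16 ✓.


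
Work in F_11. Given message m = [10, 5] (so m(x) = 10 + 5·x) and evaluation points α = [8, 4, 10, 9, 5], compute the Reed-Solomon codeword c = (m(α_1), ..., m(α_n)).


c = [6, 8, 5, 0, 2]

Message polynomial: m(x) = 10 + 5·x (mod 11).
For each evaluation point α_i, compute m(α_i) mod 11:
  α_1 = 8: Horner steps 5 → 6, so m(8) = 6.
  α_2 = 4: Horner steps 5 → 8, so m(4) = 8.
  α_3 = 10: Horner steps 5 → 5, so m(10) = 5.
  α_4 = 9: Horner steps 5 → 0, so m(9) = 0.
  α_5 = 5: Horner steps 5 → 2, so m(5) = 2.
Codeword c = [6, 8, 5, 0, 2] ∈ F_11^5.


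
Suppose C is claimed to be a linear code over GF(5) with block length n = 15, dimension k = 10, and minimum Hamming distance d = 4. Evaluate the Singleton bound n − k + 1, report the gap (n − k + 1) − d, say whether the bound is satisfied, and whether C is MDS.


Singleton RHS = n − k + 1 = 6, slack = 2, bound satisfied, not MDS.

Singleton bound: d ≤ n − k + 1.
Here n = 15, k = 10, so n − k + 1 = 6.
Given d = 4, check d ≤ 6: YES.
Slack = (n − k + 1) − d = 2.
The code is NOT MDS (slack = 2 > 0).
Description: the claimed parameters are [15, 10, 4]_5; such a code would be non-MDS.


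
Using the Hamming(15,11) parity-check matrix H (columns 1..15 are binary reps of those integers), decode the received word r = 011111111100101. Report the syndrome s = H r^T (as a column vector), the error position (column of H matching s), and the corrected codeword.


s = (1, 0, 0, 0)^T, error position = 8, corrected codeword c = 011111101100101

Compute s = H r^T mod 2 one row at a time:
  s_1 = 1 + 1 + 1 + 0 + 0 + 1 + 0 + 1 = 5 ≡ 1 (mod 2).
  s_2 = 1 + 1 + 1 + 1 + 0 + 1 + 0 + 1 = 6 ≡ 0 (mod 2).
  s_3 = 1 + 1 + 1 + 1 + 1 + 0 + 0 + 1 = 6 ≡ 0 (mod 2).
  s_4 = 0 + 1 + 1 + 1 + 1 + 0 + 1 + 1 = 6 ≡ 0 (mod 2).
s = (1, 0, 0, 0)^T — this equals column 8 of H (binary 1000), so error is at position 8.
Correct: flip bit 8 of r = 011111111100101 to get c = 011111101100101.


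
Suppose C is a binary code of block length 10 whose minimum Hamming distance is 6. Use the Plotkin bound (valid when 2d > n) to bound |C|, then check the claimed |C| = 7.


Plotkin bound M ≤ 6; given |C| = 7 > bound (violated).

Check applicability: 2d = 12, n = 10.
2d − n = 2 > 0, so Plotkin applies.
Compute d/(2d−n) = 6/2 ≈ 3.0000.
⌊d/(2d−n)⌋ = 3.
Plotkin bound: M ≤ 2·3 = 6.
Given |C| = 7, check: VIOLATED.
This |C| is above the Plotkin bound, so no binary code with n = 10, d = 6 and 7 codewords exists.


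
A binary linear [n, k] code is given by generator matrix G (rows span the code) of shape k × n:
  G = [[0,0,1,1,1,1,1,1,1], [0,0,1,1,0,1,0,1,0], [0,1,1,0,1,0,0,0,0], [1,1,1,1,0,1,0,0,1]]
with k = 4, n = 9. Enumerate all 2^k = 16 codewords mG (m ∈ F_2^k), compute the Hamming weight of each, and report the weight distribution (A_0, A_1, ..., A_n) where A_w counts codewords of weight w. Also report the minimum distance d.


Weight distribution: A_0 = 1, A_3 = 2, A_4 = 5, A_5 = 4, A_6 = 2, A_7 = 2. Minimum distance d = 3.

Enumerate all 2^4 = 16 messages m ∈ F_2^4.
For each, compute codeword c = mG in F_2^9, then tally its weight.
  m = 0000 → c = 000000000, weight = 0.
  m = 1000 → c = 001111111, weight = 7.
  m = 0100 → c = 001101010, weight = 4.
  m = 1100 → c = 000010101, weight = 3.
  m = 0010 → c = 011010000, weight = 3.
  m = 1010 → c = 010101111, weight = 6.
  m = 0110 → c = 010111010, weight = 5.
  m = 1110 → c = 011000101, weight = 4.
  m = 0001 → c = 111101001, weight = 6.
  m = 1001 → c = 110010110, weight = 5.
  m = 0101 → c = 110000011, weight = 4.
  m = 1101 → c = 111111100, weight = 7.
  m = 0011 → c = 100111001, weight = 5.
  m = 1011 → c = 101000110, weight = 4.
  m = 0111 → c = 101010011, weight = 5.
  m = 1111 → c = 100101100, weight = 4.
Tally weights:
  weight 0: 1 codewords.
  weight 3: 2 codewords.
  weight 4: 5 codewords.
  weight 5: 4 codewords.
  weight 6: 2 codewords.
  weight 7: 2 codewords.
Minimum distance d = smallest w > 0 with A_w > 0 = 3.
Sanity: Σ A_w = 16 = 2^4 = 16 ✓.


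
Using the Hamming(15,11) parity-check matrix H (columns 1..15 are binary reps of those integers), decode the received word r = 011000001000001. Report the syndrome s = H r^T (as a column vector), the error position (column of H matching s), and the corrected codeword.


s = (0, 1, 1, 1)^T, error position = 7, corrected codeword c = 011000101000001

Compute s = H r^T mod 2 one row at a time:
  s_1 = 0 + 1 + 0 + 0 + 0 + 0 + 0 + 1 = 2 ≡ 0 (mod 2).
  s_2 = 0 + 0 + 0 + 0 + 0 + 0 + 0 + 1 = 1 ≡ 1 (mod 2).
  s_3 = 1 + 1 + 0 + 0 + 0 + 0 + 0 + 1 = 3 ≡ 1 (mod 2).
  s_4 = 0 + 1 + 0 + 0 + 1 + 0 + 0 + 1 = 3 ≡ 1 (mod 2).
s = (0, 1, 1, 1)^T — this equals column 7 of H (binary 0111), so error is at position 7.
Correct: flip bit 7 of r = 011000001000001 to get c = 011000101000001.


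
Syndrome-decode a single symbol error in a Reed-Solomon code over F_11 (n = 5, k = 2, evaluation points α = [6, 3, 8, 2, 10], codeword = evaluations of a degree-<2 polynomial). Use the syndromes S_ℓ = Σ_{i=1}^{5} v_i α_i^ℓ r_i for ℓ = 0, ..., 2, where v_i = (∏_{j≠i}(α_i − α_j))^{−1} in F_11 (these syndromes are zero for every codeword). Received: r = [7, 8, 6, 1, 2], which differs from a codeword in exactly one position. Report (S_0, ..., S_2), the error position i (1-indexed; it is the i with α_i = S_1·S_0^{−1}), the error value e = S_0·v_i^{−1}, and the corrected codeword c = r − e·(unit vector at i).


S = (7, 1, 8), error at position 3, error magnitude e = 7, c = [7, 8, 10, 1, 2].

Step 1: column multipliers v_i = (∏_{j≠i}(α_i − α_j))^{−1} mod 11.
  i = 1 (α = 6): (6−3)(6−8)(6−2)(6−10) = 3·(−2)·4·(−4) = 96 ≡ 8, so v_1 = 8^{−1} = 7 (mod 11).
  i = 2 (α = 3): (3−6)(3−8)(3−2)(3−10) = (−3)·(−5)·1·(−7) = −105 ≡ 5, so v_2 = 5^{−1} = 9 (mod 11).
  i = 3 (α = 8): (8−6)(8−3)(8−2)(8−10) = 2·5·6·(−2) = −120 ≡ 1, so v_3 = 1^{−1} = 1 (mod 11).
  i = 4 (α = 2): (2−6)(2−3)(2−8)(2−10) = (−4)·(−1)·(−6)·(−8) = 192 ≡ 5, so v_4 = 5^{−1} = 9 (mod 11).
  i = 5 (α = 10): (10−6)(10−3)(10−8)(10−2) = 4·7·2·8 = 448 ≡ 8, so v_5 = 8^{−1} = 7 (mod 11).
  v = [7, 9, 1, 9, 7].
Step 2: syndromes of r = [7, 8, 6, 1, 2] (all sums mod 11).
  S_0 = Σ v_i r_i = 7·7 + 9·8 + 1·6 + 9·1 + 7·2 = 150 ≡ 7.
  S_1 = Σ v_i α_i r_i = 7·6·7 + 9·3·8 + 1·8·6 + 9·2·1 + 7·10·2 = 716 ≡ 1.
  α_i^2 mod 11 = [3, 9, 9, 4, 1].
  S_2 = Σ v_i α_i^2 r_i = 7·3·7 + 9·9·8 + 1·9·6 + 9·4·1 + 7·1·2 = 899 ≡ 8.
  S = (7, 1, 8) ≠ 0, so r is not a codeword (an error is present).
Step 3: locate the error. For a single error e at position i, S_ℓ = v_i·e·α_i^ℓ, so α_err = S_1/S_0.
  S_0^{−1} = 7^{−1} = 8 (mod 11), so α_err = 1·8 = 8 ≡ 8 = α_3. Error position i = 3.
  Consistency check: S_2/S_1 = 8·1 = 8 ≡ 8 = α_err ✓ (single-error assumption holds).
Step 4: error magnitude e = S_0/v_3 = S_0·∏_{j≠3}(α_3 − α_j) = 7·1 = 7 ≡ 7 (mod 11).
Step 5: correct position 3: c_3 = r_3 − e = 6 − 7 ≡ 10 (mod 11). Hence c = [7, 8, 10, 1, 2].
  Check: interpolating c through the α_i gives m(x) = 9 + 7·x (degree < 2) with m(α_i) = c_i for every i, so c is indeed a codeword.


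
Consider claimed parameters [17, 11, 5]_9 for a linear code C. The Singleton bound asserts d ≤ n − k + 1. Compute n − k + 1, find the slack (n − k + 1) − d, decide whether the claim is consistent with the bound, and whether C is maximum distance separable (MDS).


Singleton RHS = n − k + 1 = 7, slack = 2, bound satisfied, not MDS.

Singleton bound: d ≤ n − k + 1.
Here n = 17, k = 11, so n − k + 1 = 7.
Given d = 5, check d ≤ 7: YES.
Slack = (n − k + 1) − d = 2.
The code is NOT MDS (slack = 2 > 0).
Description: the claimed parameters are [17, 11, 5]_9; such a code would be non-MDS.


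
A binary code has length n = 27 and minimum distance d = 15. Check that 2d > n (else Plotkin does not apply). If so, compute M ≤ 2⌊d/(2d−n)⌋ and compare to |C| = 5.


Plotkin bound M ≤ 10; given |C| = 5 ≤ bound (satisfied).

Check applicability: 2d = 30, n = 27.
2d − n = 3 > 0, so Plotkin applies.
Compute d/(2d−n) = 15/3 ≈ 5.0000.
⌊d/(2d−n)⌋ = 5.
Plotkin bound: M ≤ 2·5 = 10.
Given |C| = 5, check: satisfied.
This |C| is below the Plotkin bound.


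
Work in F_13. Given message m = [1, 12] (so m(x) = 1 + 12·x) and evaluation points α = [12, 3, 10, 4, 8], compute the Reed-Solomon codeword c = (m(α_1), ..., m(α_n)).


c = [2, 11, 4, 10, 6]

Message polynomial: m(x) = 1 + 12·x (mod 13).
For each evaluation point α_i, compute m(α_i) mod 13:
  α_1 = 12: Horner steps 12 → 2, so m(12) = 2.
  α_2 = 3: Horner steps 12 → 11, so m(3) = 11.
  α_3 = 10: Horner steps 12 → 4, so m(10) = 4.
  α_4 = 4: Horner steps 12 → 10, so m(4) = 10.
  α_5 = 8: Horner steps 12 → 6, so m(8) = 6.
Codeword c = [2, 11, 4, 10, 6] ∈ F_13^5.


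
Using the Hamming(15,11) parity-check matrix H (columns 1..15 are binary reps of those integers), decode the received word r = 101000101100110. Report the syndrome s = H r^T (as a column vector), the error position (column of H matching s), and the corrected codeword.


s = (0, 1, 0, 1)^T, error position = 5, corrected codeword c = 101010101100110

Compute s = H r^T mod 2 one row at a time:
  s_1 = 0 + 1 + 1 + 0 + 0 + 1 + 1 + 0 = 4 ≡ 0 (mod 2).
  s_2 = 0 + 0 + 0 + 1 + 0 + 1 + 1 + 0 = 3 ≡ 1 (mod 2).
  s_3 = 0 + 1 + 0 + 1 + 1 + 0 + 1 + 0 = 4 ≡ 0 (mod 2).
  s_4 = 1 + 1 + 0 + 1 + 1 + 0 + 1 + 0 = 5 ≡ 1 (mod 2).
s = (0, 1, 0, 1)^T — this equals column 5 of H (binary 0101), so error is at position 5.
Correct: flip bit 5 of r = 101000101100110 to get c = 101010101100110.


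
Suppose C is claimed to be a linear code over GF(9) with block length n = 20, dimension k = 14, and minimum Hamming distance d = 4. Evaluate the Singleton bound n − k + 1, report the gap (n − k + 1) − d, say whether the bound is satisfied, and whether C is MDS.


Singleton RHS = n − k + 1 = 7, slack = 3, bound satisfied, not MDS.

Singleton bound: d ≤ n − k + 1.
Here n = 20, k = 14, so n − k + 1 = 7.
Given d = 4, check d ≤ 7: YES.
Slack = (n − k + 1) − d = 3.
The code is NOT MDS (slack = 3 > 0).
Description: the claimed parameters are [20, 14, 4]_9; such a code would be non-MDS.


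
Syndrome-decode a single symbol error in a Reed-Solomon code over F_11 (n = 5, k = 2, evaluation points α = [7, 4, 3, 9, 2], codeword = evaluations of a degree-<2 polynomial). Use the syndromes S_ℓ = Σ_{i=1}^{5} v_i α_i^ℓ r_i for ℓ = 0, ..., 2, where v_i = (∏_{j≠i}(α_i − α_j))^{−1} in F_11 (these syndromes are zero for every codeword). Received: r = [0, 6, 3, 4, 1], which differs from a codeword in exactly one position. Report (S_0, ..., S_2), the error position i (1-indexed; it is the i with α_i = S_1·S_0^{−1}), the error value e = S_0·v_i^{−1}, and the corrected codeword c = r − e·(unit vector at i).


S = (7, 6, 2), error at position 2, error magnitude e = 1, c = [0, 5, 3, 4, 1].

Step 1: column multipliers v_i = (∏_{j≠i}(α_i − α_j))^{−1} mod 11.
  i = 1 (α = 7): (7−4)(7−3)(7−9)(7−2) = 3·4·(−2)·5 = −120 ≡ 1, so v_1 = 1^{−1} = 1 (mod 11).
  i = 2 (α = 4): (4−7)(4−3)(4−9)(4−2) = (−3)·1·(−5)·2 = 30 ≡ 8, so v_2 = 8^{−1} = 7 (mod 11).
  i = 3 (α = 3): (3−7)(3−4)(3−9)(3−2) = (−4)·(−1)·(−6)·1 = −24 ≡ 9, so v_3 = 9^{−1} = 5 (mod 11).
  i = 4 (α = 9): (9−7)(9−4)(9−3)(9−2) = 2·5·6·7 = 420 ≡ 2, so v_4 = 2^{−1} = 6 (mod 11).
  i = 5 (α = 2): (2−7)(2−4)(2−3)(2−9) = (−5)·(−2)·(−1)·(−7) = 70 ≡ 4, so v_5 = 4^{−1} = 3 (mod 11).
  v = [1, 7, 5, 6, 3].
Step 2: syndromes of r = [0, 6, 3, 4, 1] (all sums mod 11).
  S_0 = Σ v_i r_i = 1·0 + 7·6 + 5·3 + 6·4 + 3·1 = 84 ≡ 7.
  S_1 = Σ v_i α_i r_i = 1·7·0 + 7·4·6 + 5·3·3 + 6·9·4 + 3·2·1 = 435 ≡ 6.
  α_i^2 mod 11 = [5, 5, 9, 4, 4].
  S_2 = Σ v_i α_i^2 r_i = 1·5·0 + 7·5·6 + 5·9·3 + 6·4·4 + 3·4·1 = 453 ≡ 2.
  S = (7, 6, 2) ≠ 0, so r is not a codeword (an error is present).
Step 3: locate the error. For a single error e at position i, S_ℓ = v_i·e·α_i^ℓ, so α_err = S_1/S_0.
  S_0^{−1} = 7^{−1} = 8 (mod 11), so α_err = 6·8 = 48 ≡ 4 = α_2. Error position i = 2.
  Consistency check: S_2/S_1 = 2·2 = 4 ≡ 4 = α_err ✓ (single-error assumption holds).
Step 4: error magnitude e = S_0/v_2 = S_0·∏_{j≠2}(α_2 − α_j) = 7·8 = 56 ≡ 1 (mod 11).
Step 5: correct position 2: c_2 = r_2 − e = 6 − 1 ≡ 5 (mod 11). Hence c = [0, 5, 3, 4, 1].
  Check: interpolating c through the α_i gives m(x) = 8 + 2·x (degree < 2) with m(α_i) = c_i for every i, so c is indeed a codeword.


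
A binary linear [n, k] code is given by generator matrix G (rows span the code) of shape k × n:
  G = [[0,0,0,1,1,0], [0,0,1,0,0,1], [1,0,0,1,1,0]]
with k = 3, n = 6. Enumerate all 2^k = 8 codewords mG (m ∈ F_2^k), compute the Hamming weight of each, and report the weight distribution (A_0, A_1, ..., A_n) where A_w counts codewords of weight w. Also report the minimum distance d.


Weight distribution: A_0 = 1, A_1 = 1, A_2 = 2, A_3 = 2, A_4 = 1, A_5 = 1. Minimum distance d = 1.

Enumerate all 2^3 = 8 messages m ∈ F_2^3.
For each, compute codeword c = mG in F_2^6, then tally its weight.
  m = 000 → c = 000000, weight = 0.
  m = 100 → c = 000110, weight = 2.
  m = 010 → c = 001001, weight = 2.
  m = 110 → c = 001111, weight = 4.
  m = 001 → c = 100110, weight = 3.
  m = 101 → c = 100000, weight = 1.
  m = 011 → c = 101111, weight = 5.
  m = 111 → c = 101001, weight = 3.
Tally weights:
  weight 0: 1 codewords.
  weight 1: 1 codewords.
  weight 2: 2 codewords.
  weight 3: 2 codewords.
  weight 4: 1 codewords.
  weight 5: 1 codewords.
Minimum distance d = smallest w > 0 with A_w > 0 = 1.
Sanity: Σ A_w = 8 = 2^3 = 8 ✓.


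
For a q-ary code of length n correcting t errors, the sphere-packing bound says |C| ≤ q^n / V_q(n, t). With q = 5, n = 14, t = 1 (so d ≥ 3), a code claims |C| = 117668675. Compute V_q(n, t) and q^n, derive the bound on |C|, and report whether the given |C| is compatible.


V_q(n, t) = 57, q^n = 6103515625, Hamming bound = 107079221, |C| = 117668675 > bound (violated).

Step 1: Compute V_q(n, t) = Σ_{j=0}^1 C(n, j) (q−1)^j.
  j = 0: C(14,0)·(4)^0 = 1·1 = 1.
  j = 1: C(14,1)·(4)^1 = 14·4 = 56.
  V_q(n, t) = 1 + 56 = 57.
Step 2: q^n = 5^14 = 6103515625.
Step 3: Hamming bound ⌊q^n / V_q(n,t)⌋ = ⌊6103515625/57⌋ = 107079221.
Step 4: Compare |C| = 117668675 to 107079221: violated.
The claimed |C| lies above the Hamming bound, so no 5-ary code of length 14 with d ≥ 3 can have 117668675 codewords.


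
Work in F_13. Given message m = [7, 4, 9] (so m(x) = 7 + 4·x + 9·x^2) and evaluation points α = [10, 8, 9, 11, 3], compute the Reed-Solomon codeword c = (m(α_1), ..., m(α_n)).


c = [11, 4, 5, 9, 9]

Message polynomial: m(x) = 7 + 4·x + 9·x^2 (mod 13).
For each evaluation point α_i, compute m(α_i) mod 13:
  α_1 = 10: Horner steps 9 → 3 → 11, so m(10) = 11.
  α_2 = 8: Horner steps 9 → 11 → 4, so m(8) = 4.
  α_3 = 9: Horner steps 9 → 7 → 5, so m(9) = 5.
  α_4 = 11: Horner steps 9 → 12 → 9, so m(11) = 9.
  α_5 = 3: Horner steps 9 → 5 → 9, so m(3) = 9.
Codeword c = [11, 4, 5, 9, 9] ∈ F_13^5.


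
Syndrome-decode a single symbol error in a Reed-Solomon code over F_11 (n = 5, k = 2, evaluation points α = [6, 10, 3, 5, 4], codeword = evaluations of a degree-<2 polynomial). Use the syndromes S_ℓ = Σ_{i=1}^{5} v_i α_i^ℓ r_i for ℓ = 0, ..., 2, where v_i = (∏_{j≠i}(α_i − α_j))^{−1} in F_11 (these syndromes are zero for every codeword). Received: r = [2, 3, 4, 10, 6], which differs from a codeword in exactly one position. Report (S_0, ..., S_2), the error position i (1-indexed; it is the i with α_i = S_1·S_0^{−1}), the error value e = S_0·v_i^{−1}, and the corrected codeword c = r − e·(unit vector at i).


S = (1, 4, 5), error at position 5, error magnitude e = 10, c = [2, 3, 4, 10, 7].

Step 1: column multipliers v_i = (∏_{j≠i}(α_i − α_j))^{−1} mod 11.
  i = 1 (α = 6): (6−10)(6−3)(6−5)(6−4) = (−4)·3·1·2 = −24 ≡ 9, so v_1 = 9^{−1} = 5 (mod 11).
  i = 2 (α = 10): (10−6)(10−3)(10−5)(10−4) = 4·7·5·6 = 840 ≡ 4, so v_2 = 4^{−1} = 3 (mod 11).
  i = 3 (α = 3): (3−6)(3−10)(3−5)(3−4) = (−3)·(−7)·(−2)·(−1) = 42 ≡ 9, so v_3 = 9^{−1} = 5 (mod 11).
  i = 4 (α = 5): (5−6)(5−10)(5−3)(5−4) = (−1)·(−5)·2·1 = 10 ≡ 10, so v_4 = 10^{−1} = 10 (mod 11).
  i = 5 (α = 4): (4−6)(4−10)(4−3)(4−5) = (−2)·(−6)·1·(−1) = −12 ≡ 10, so v_5 = 10^{−1} = 10 (mod 11).
  v = [5, 3, 5, 10, 10].
Step 2: syndromes of r = [2, 3, 4, 10, 6] (all sums mod 11).
  S_0 = Σ v_i r_i = 5·2 + 3·3 + 5·4 + 10·10 + 10·6 = 199 ≡ 1.
  S_1 = Σ v_i α_i r_i = 5·6·2 + 3·10·3 + 5·3·4 + 10·5·10 + 10·4·6 = 950 ≡ 4.
  α_i^2 mod 11 = [3, 1, 9, 3, 5].
  S_2 = Σ v_i α_i^2 r_i = 5·3·2 + 3·1·3 + 5·9·4 + 10·3·10 + 10·5·6 = 819 ≡ 5.
  S = (1, 4, 5) ≠ 0, so r is not a codeword (an error is present).
Step 3: locate the error. For a single error e at position i, S_ℓ = v_i·e·α_i^ℓ, so α_err = S_1/S_0.
  S_0^{−1} = 1^{−1} = 1 (mod 11), so α_err = 4·1 = 4 ≡ 4 = α_5. Error position i = 5.
  Consistency check: S_2/S_1 = 5·3 = 15 ≡ 4 = α_err ✓ (single-error assumption holds).
Step 4: error magnitude e = S_0/v_5 = S_0·∏_{j≠5}(α_5 − α_j) = 1·10 = 10 ≡ 10 (mod 11).
Step 5: correct position 5: c_5 = r_5 − e = 6 − 10 ≡ 7 (mod 11). Hence c = [2, 3, 4, 10, 7].
  Check: interpolating c through the α_i gives m(x) = 6 + 3·x (degree < 2) with m(α_i) = c_i for every i, so c is indeed a codeword.
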